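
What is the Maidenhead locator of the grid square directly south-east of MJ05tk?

MJ05uj

Longitude subsquare t = 19; +1 → 20 = u.
Latitude subsquare k = 10; −1 → 9 = j.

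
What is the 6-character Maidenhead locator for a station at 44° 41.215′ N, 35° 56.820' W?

HN24aq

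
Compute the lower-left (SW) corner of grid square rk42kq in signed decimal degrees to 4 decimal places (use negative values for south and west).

12.6667, 168.8333

Field R=17, K=10: +17·20° lon, +10·10° lat → SW at lon 160°, lat 10°.
Square 4, 2: +4·2° lon, +2·1° lat → SW at lon 168°, lat 12°.
Subsquare k=10, q=16: +10·0.0833333° lon, +16·0.0416667° lat → SW at lon 168.833°, lat 12.6667°.
latitude 12.6667, longitude 168.8333.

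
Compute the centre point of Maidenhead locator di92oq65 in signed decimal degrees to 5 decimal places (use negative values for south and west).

-7.31042, -100.77917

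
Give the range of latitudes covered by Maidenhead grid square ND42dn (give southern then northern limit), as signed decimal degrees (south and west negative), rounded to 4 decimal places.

Field N=13, D=3: +13·20° lon, +3·10° lat → SW at lon 80°, lat -60°.
Square 4, 2: +4·2° lon, +2·1° lat → SW at lon 88°, lat -58°.
Subsquare d=3, n=13: +3·0.0833333° lon, +13·0.0416667° lat → SW at lon 88.25°, lat -57.4583°.
Cell spans 0.0833333° lon × 0.0416667° lat.
south -57.4583, north -57.4167.

-57.4583, -57.4167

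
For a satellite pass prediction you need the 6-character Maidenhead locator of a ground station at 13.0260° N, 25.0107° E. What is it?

Add 180° to longitude and 90° to latitude: 205.0107, 103.0260.
Field: 205.0107/20 → 10 → K, 103.0260/10 → 10 → K; chars KK.
Square: 5.0107/2 → 2, 3.0260/1 → 3; chars 23.
Subsquare: 1.0107/0.0833333 → 12 → m, 0.0260/0.0416667 → 0 → a; chars ma.

KK23ma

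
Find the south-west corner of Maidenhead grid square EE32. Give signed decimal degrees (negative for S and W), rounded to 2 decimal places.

-48.00, -94.00

Field E=4, E=4: +4·20° lon, +4·10° lat → SW at lon -100°, lat -50°.
Square 3, 2: +3·2° lon, +2·1° lat → SW at lon -94°, lat -48°.
latitude -48.00, longitude -94.00.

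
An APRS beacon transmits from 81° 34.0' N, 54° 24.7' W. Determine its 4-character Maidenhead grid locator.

Add 180° to longitude and 90° to latitude: 125.59, 171.57.
Field: 125.59/20 → 6 → G, 171.57/10 → 17 → R; chars GR.
Square: 5.59/2 → 2, 1.57/1 → 1; chars 21.

GR21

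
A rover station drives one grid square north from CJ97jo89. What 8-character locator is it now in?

Latitude extended square 9; +1 → 10, wraps to 0, carry into subsquare.
Latitude subsquare o = 14; +1 → 15 = p.
The longitude characters are unchanged.

CJ97jp80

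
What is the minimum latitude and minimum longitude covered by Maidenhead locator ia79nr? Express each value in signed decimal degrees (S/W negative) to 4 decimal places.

Field I=8, A=0: +8·20° lon, +0·10° lat → SW at lon -20°, lat -90°.
Square 7, 9: +7·2° lon, +9·1° lat → SW at lon -6°, lat -81°.
Subsquare n=13, r=17: +13·0.0833333° lon, +17·0.0416667° lat → SW at lon -4.91667°, lat -80.2917°.
latitude -80.2917, longitude -4.9167.

-80.2917, -4.9167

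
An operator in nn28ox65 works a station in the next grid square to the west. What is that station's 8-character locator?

NN28ox55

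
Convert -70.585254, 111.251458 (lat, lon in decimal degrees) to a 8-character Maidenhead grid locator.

OB59pj09

Shift to the Maidenhead origin (180°W, 90°S): lon 291.25146, lat 19.41475.
Field: lon ⌊291.25146/20⌋ = 14 → O; lat ⌊19.41475/10⌋ = 1 → B.
Square: lon ⌊11.25146/2⌋ = 5; lat ⌊9.41475/1⌋ = 9.
Subsquare: lon ⌊1.25146/0.0833333⌋ = 15 → p; lat ⌊0.41475/0.0416667⌋ = 9 → j.
Extended square: lon ⌊0.00146/0.00833333⌋ = 0; lat ⌊0.03975/0.00416667⌋ = 9.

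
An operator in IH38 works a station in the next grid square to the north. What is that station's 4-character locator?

Latitude square 8; +1 → 9.
The longitude characters are unchanged.

IH39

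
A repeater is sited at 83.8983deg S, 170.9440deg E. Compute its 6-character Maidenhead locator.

Shift to the Maidenhead origin (180°W, 90°S): lon 350.9440, lat 6.1017.
Field: 350.9440/20 → 17 → R, 6.1017/10 → 0 → A; chars RA.
Square: 10.9440/2 → 5, 6.1017/1 → 6; chars 56.
Subsquare: 0.9440/0.0833333 → 11 → l, 0.1017/0.0416667 → 2 → c; chars lc.

RA56lc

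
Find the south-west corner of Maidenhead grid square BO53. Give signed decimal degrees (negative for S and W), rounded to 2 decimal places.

53.00, -150.00

Field B=1, O=14: +1·20° lon, +14·10° lat → SW at lon -160°, lat 50°.
Square 5, 3: +5·2° lon, +3·1° lat → SW at lon -150°, lat 53°.
latitude 53.00, longitude -150.00.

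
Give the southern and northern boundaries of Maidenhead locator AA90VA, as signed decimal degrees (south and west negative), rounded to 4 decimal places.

Field A=0, A=0: +0·20° lon, +0·10° lat → SW at lon -180°, lat -90°.
Square 9, 0: +9·2° lon, +0·1° lat → SW at lon -162°, lat -90°.
Subsquare v=21, a=0: +21·0.0833333° lon, +0·0.0416667° lat → SW at lon -160.25°, lat -90°.
Cell spans 0.0833333° lon × 0.0416667° lat.
south -90.0000, north -89.9583.

-90.0000, -89.9583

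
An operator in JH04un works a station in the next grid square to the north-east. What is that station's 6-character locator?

Longitude subsquare u = 20; +1 → 21 = v.
Latitude subsquare n = 13; +1 → 14 = o.

JH04vo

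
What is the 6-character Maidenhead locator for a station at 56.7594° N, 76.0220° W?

Offset from 180°W / 90°S: lon 103.9780°, lat 146.7594°.
Field (20°×10°, letters A–R): 103.9780/20 → 5 → F, 146.7594/10 → 14 → O; chars FO.
Square (2°×1°, digits 0–9): 3.9780/2 → 1, 6.7594/1 → 6; chars 16.
Subsquare (5′×2.5′, letters a–x): 1.9780/0.0833333 → 23 → x, 0.7594/0.0416667 → 18 → s; chars xs.

FO16xs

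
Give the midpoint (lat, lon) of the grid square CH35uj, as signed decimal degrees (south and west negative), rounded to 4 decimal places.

-14.6042, -132.2917

Field C=2, H=7: +2·20° lon, +7·10° lat → SW at lon -140°, lat -20°.
Square 3, 5: +3·2° lon, +5·1° lat → SW at lon -134°, lat -15°.
Subsquare u=20, j=9: +20·0.0833333° lon, +9·0.0416667° lat → SW at lon -132.333°, lat -14.625°.
Cell spans 0.0833333° lon × 0.0416667° lat. Centre is SW corner plus half of each.
latitude -14.6042, longitude -132.2917.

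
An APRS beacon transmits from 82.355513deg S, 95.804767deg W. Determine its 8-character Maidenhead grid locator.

Offset from 180°W / 90°S: lon 84.19523°, lat 7.64449°.
Field: lon ⌊84.19523/20⌋ = 4 → E; lat ⌊7.64449/10⌋ = 0 → A.
Square: lon ⌊4.19523/2⌋ = 2; lat ⌊7.64449/1⌋ = 7.
Subsquare: lon ⌊0.19523/0.0833333⌋ = 2 → c; lat ⌊0.64449/0.0416667⌋ = 15 → p.
Extended square: lon ⌊0.02857/0.00833333⌋ = 3; lat ⌊0.01949/0.00416667⌋ = 4.

EA27cp34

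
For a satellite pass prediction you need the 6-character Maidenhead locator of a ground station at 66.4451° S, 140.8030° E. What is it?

QC03jn

Shift to the Maidenhead origin (180°W, 90°S): lon 320.8030, lat 23.5549.
Field: lon ⌊320.8030/20⌋ = 16 → Q; lat ⌊23.5549/10⌋ = 2 → C.
Square: lon ⌊0.8030/2⌋ = 0; lat ⌊3.5549/1⌋ = 3.
Subsquare: lon ⌊0.8030/0.0833333⌋ = 9 → j; lat ⌊0.5549/0.0416667⌋ = 13 → n.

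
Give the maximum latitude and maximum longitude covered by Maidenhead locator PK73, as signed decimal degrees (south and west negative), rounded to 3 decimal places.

14.000, 136.000

Field P=15, K=10: +15·20° lon, +10·10° lat → SW at lon 120°, lat 10°.
Square 7, 3: +7·2° lon, +3·1° lat → SW at lon 134°, lat 13°.
Cell spans 2° lon × 1° lat. NE corner is SW corner plus one full cell.
latitude 14.000, longitude 136.000.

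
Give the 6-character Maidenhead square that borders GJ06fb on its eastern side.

GJ06gb

Longitude subsquare f = 5; +1 → 6 = g.
The latitude characters are unchanged.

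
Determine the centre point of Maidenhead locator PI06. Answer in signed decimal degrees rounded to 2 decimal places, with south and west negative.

-3.50, 121.00

Field P=15, I=8: +15·20° lon, +8·10° lat → SW at lon 120°, lat -10°.
Square 0, 6: +0·2° lon, +6·1° lat → SW at lon 120°, lat -4°.
Cell spans 2° lon × 1° lat. Centre is SW corner plus half of each.
latitude -3.50, longitude 121.00.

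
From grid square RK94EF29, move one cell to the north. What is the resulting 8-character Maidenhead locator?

RK94eg20

Latitude extended square 9; +1 → 10, wraps to 0, carry into subsquare.
Latitude subsquare f = 5; +1 → 6 = g.
The longitude characters are unchanged.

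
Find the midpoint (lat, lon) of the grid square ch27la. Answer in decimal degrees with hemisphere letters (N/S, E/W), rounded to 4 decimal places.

12.9792° S, 135.0417° W

Field C=2, H=7: +2·20° lon, +7·10° lat → SW at lon -140°, lat -20°.
Square 2, 7: +2·2° lon, +7·1° lat → SW at lon -136°, lat -13°.
Subsquare l=11, a=0: +11·0.0833333° lon, +0·0.0416667° lat → SW at lon -135.083°, lat -13°.
Cell spans 0.0833333° lon × 0.0416667° lat. Centre is SW corner plus half of each.
latitude 12.9792° S, longitude 135.0417° W.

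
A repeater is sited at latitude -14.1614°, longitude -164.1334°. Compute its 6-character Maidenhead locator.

AH75wu

Add 180° to longitude and 90° to latitude: 15.8666, 75.8386.
Field (20°×10°, letters A–R): lon ⌊15.8666/20⌋ = 0 → A; lat ⌊75.8386/10⌋ = 7 → H.
Square (2°×1°, digits 0–9): lon ⌊15.8666/2⌋ = 7; lat ⌊5.8386/1⌋ = 5.
Subsquare (5′×2.5′, letters a–x): lon ⌊1.8666/0.0833333⌋ = 22 → w; lat ⌊0.8386/0.0416667⌋ = 20 → u.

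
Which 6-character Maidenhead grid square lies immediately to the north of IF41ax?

IF42aa

Latitude subsquare x = 23; +1 → 24, wraps to 0 = a, carry into square.
Latitude square 1; +1 → 2.
The longitude characters are unchanged.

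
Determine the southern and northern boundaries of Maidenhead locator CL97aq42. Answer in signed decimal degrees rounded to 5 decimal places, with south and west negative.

27.67500, 27.67917

Field C=2, L=11: +2·20° lon, +11·10° lat → SW at lon -140°, lat 20°.
Square 9, 7: +9·2° lon, +7·1° lat → SW at lon -122°, lat 27°.
Subsquare a=0, q=16: +0·0.0833333° lon, +16·0.0416667° lat → SW at lon -122°, lat 27.6667°.
Extended square 4, 2: +4·0.00833333° lon, +2·0.00416667° lat → SW at lon -121.967°, lat 27.675°.
Cell spans 0.00833333° lon × 0.00416667° lat.
south 27.67500, north 27.67917.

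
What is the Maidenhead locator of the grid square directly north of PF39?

Latitude square 9; +1 → 10, wraps to 0, carry into field.
Latitude field F = 5; +1 → 6 = G.
The longitude characters are unchanged.

PG30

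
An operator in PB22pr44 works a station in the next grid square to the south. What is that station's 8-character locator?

PB22pr43

Latitude extended square 4; −1 → 3.
The longitude characters are unchanged.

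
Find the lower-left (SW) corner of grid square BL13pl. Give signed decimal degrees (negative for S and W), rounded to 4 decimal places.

23.4583, -156.7500

Field B=1, L=11: +1·20° lon, +11·10° lat → SW at lon -160°, lat 20°.
Square 1, 3: +1·2° lon, +3·1° lat → SW at lon -158°, lat 23°.
Subsquare p=15, l=11: +15·0.0833333° lon, +11·0.0416667° lat → SW at lon -156.75°, lat 23.4583°.
latitude 23.4583, longitude -156.7500.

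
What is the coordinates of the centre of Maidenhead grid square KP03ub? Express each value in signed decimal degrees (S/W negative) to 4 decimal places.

Field K=10, P=15: +10·20° lon, +15·10° lat → SW at lon 20°, lat 60°.
Square 0, 3: +0·2° lon, +3·1° lat → SW at lon 20°, lat 63°.
Subsquare u=20, b=1: +20·0.0833333° lon, +1·0.0416667° lat → SW at lon 21.6667°, lat 63.0417°.
Cell spans 0.0833333° lon × 0.0416667° lat. Centre is SW corner plus half of each.
latitude 63.0625, longitude 21.7083.

63.0625, 21.7083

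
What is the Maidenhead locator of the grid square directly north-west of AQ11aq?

AQ01xr

Longitude subsquare a = 0; −1 → -1, wraps to 23 = x, carry into square.
Longitude square 1; −1 → 0.
Latitude subsquare q = 16; +1 → 17 = r.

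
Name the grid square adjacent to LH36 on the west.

LH26

Longitude square 3; −1 → 2.
The latitude characters are unchanged.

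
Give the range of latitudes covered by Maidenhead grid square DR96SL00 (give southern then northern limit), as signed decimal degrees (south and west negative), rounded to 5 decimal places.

86.45833, 86.46250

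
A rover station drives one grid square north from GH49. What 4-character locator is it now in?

GI40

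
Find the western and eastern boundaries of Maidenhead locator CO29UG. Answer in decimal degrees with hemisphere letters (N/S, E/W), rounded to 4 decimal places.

Field C=2, O=14: +2·20° lon, +14·10° lat → SW at lon -140°, lat 50°.
Square 2, 9: +2·2° lon, +9·1° lat → SW at lon -136°, lat 59°.
Subsquare u=20, g=6: +20·0.0833333° lon, +6·0.0416667° lat → SW at lon -134.333°, lat 59.25°.
Cell spans 0.0833333° lon × 0.0416667° lat.
west 134.3333° W, east 134.2500° W.

134.3333° W, 134.2500° W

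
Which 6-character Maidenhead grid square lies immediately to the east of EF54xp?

Longitude subsquare x = 23; +1 → 24, wraps to 0 = a, carry into square.
Longitude square 5; +1 → 6.
The latitude characters are unchanged.

EF64ap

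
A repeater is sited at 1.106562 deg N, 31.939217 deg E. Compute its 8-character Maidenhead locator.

KJ51xc25

Offset from 180°W / 90°S: lon 211.93922°, lat 91.10656°.
Field: lon ⌊211.93922/20⌋ = 10 → K; lat ⌊91.10656/10⌋ = 9 → J.
Square: lon ⌊11.93922/2⌋ = 5; lat ⌊1.10656/1⌋ = 1.
Subsquare: lon ⌊1.93922/0.0833333⌋ = 23 → x; lat ⌊0.10656/0.0416667⌋ = 2 → c.
Extended square: lon ⌊0.02255/0.00833333⌋ = 2; lat ⌊0.02323/0.00416667⌋ = 5.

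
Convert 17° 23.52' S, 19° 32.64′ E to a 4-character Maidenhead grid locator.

Shift to the Maidenhead origin (180°W, 90°S): lon 199.54, lat 72.61.
Field: 199.54/20 → 9 → J, 72.61/10 → 7 → H; chars JH.
Square: 19.54/2 → 9, 2.61/1 → 2; chars 92.

JH92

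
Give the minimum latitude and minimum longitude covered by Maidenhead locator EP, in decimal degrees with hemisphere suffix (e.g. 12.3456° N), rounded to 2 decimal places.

60.00° N, 100.00° W

Field E=4, P=15: +4·20° lon, +15·10° lat → SW at lon -100°, lat 60°.
latitude 60.00° N, longitude 100.00° W.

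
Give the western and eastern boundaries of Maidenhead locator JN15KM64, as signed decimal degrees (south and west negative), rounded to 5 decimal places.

2.88333, 2.89167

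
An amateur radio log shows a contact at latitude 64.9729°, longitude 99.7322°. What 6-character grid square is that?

Add 180° to longitude and 90° to latitude: 279.7322, 154.9729.
Field: lon ⌊279.7322/20⌋ = 13 → N; lat ⌊154.9729/10⌋ = 15 → P.
Square: lon ⌊19.7322/2⌋ = 9; lat ⌊4.9729/1⌋ = 4.
Subsquare: lon ⌊1.7322/0.0833333⌋ = 20 → u; lat ⌊0.9729/0.0416667⌋ = 23 → x.

NP94ux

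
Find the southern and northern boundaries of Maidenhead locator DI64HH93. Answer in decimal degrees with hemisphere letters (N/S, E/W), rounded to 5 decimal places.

Field D=3, I=8: +3·20° lon, +8·10° lat → SW at lon -120°, lat -10°.
Square 6, 4: +6·2° lon, +4·1° lat → SW at lon -108°, lat -6°.
Subsquare h=7, h=7: +7·0.0833333° lon, +7·0.0416667° lat → SW at lon -107.417°, lat -5.70833°.
Extended square 9, 3: +9·0.00833333° lon, +3·0.00416667° lat → SW at lon -107.342°, lat -5.69583°.
Cell spans 0.00833333° lon × 0.00416667° lat.
south 5.69583° S, north 5.69167° S.

5.69583° S, 5.69167° S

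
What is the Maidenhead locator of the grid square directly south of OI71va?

OI70vx

Latitude subsquare a = 0; −1 → -1, wraps to 23 = x, carry into square.
Latitude square 1; −1 → 0.
The longitude characters are unchanged.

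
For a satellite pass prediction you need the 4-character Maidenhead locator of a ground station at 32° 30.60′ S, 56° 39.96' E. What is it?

LF87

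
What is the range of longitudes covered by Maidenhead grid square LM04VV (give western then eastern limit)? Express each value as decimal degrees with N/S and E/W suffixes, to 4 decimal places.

41.7500° E, 41.8333° E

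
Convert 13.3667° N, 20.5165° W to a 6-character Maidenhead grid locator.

Offset from 180°W / 90°S: lon 159.4835°, lat 103.3667°.
Field: lon ⌊159.4835/20⌋ = 7 → H; lat ⌊103.3667/10⌋ = 10 → K.
Square: lon ⌊19.4835/2⌋ = 9; lat ⌊3.3667/1⌋ = 3.
Subsquare: lon ⌊1.4835/0.0833333⌋ = 17 → r; lat ⌊0.3667/0.0416667⌋ = 8 → i.

HK93ri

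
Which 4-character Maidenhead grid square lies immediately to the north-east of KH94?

LH05

Longitude square 9; +1 → 10, wraps to 0, carry into field.
Longitude field K = 10; +1 → 11 = L.
Latitude square 4; +1 → 5.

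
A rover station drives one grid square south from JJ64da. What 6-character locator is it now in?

Latitude subsquare a = 0; −1 → -1, wraps to 23 = x, carry into square.
Latitude square 4; −1 → 3.
The longitude characters are unchanged.

JJ63dx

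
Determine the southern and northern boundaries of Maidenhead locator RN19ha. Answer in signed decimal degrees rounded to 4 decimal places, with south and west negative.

Field R=17, N=13: +17·20° lon, +13·10° lat → SW at lon 160°, lat 40°.
Square 1, 9: +1·2° lon, +9·1° lat → SW at lon 162°, lat 49°.
Subsquare h=7, a=0: +7·0.0833333° lon, +0·0.0416667° lat → SW at lon 162.583°, lat 49°.
Cell spans 0.0833333° lon × 0.0416667° lat.
south 49.0000, north 49.0417.

49.0000, 49.0417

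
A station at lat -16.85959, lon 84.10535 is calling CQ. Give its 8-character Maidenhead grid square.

NH23bd23

Shift to the Maidenhead origin (180°W, 90°S): lon 264.10535, lat 73.14041.
Field: lon ⌊264.10535/20⌋ = 13 → N; lat ⌊73.14041/10⌋ = 7 → H.
Square: lon ⌊4.10535/2⌋ = 2; lat ⌊3.14041/1⌋ = 3.
Subsquare: lon ⌊0.10535/0.0833333⌋ = 1 → b; lat ⌊0.14041/0.0416667⌋ = 3 → d.
Extended square: lon ⌊0.02202/0.00833333⌋ = 2; lat ⌊0.01541/0.00416667⌋ = 3.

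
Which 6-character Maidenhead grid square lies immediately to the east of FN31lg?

FN31mg

Longitude subsquare l = 11; +1 → 12 = m.
The latitude characters are unchanged.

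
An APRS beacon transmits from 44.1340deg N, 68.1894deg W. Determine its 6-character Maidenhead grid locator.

FN54vd

Offset from 180°W / 90°S: lon 111.8106°, lat 134.1340°.
Field: lon ⌊111.8106/20⌋ = 5 → F; lat ⌊134.1340/10⌋ = 13 → N.
Square: lon ⌊11.8106/2⌋ = 5; lat ⌊4.1340/1⌋ = 4.
Subsquare: lon ⌊1.8106/0.0833333⌋ = 21 → v; lat ⌊0.1340/0.0416667⌋ = 3 → d.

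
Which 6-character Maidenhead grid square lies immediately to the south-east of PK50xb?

Longitude subsquare x = 23; +1 → 24, wraps to 0 = a, carry into square.
Longitude square 5; +1 → 6.
Latitude subsquare b = 1; −1 → 0 = a.

PK60aa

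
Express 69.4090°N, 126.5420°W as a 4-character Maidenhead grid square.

CP69

Offset from 180°W / 90°S: lon 53.46°, lat 159.41°.
Field: lon ⌊53.46/20⌋ = 2 → C; lat ⌊159.41/10⌋ = 15 → P.
Square: lon ⌊13.46/2⌋ = 6; lat ⌊9.41/1⌋ = 9.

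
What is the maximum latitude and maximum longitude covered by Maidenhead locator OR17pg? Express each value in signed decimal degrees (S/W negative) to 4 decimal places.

Field O=14, R=17: +14·20° lon, +17·10° lat → SW at lon 100°, lat 80°.
Square 1, 7: +1·2° lon, +7·1° lat → SW at lon 102°, lat 87°.
Subsquare p=15, g=6: +15·0.0833333° lon, +6·0.0416667° lat → SW at lon 103.25°, lat 87.25°.
Cell spans 0.0833333° lon × 0.0416667° lat. NE corner is SW corner plus one full cell.
latitude 87.2917, longitude 103.3333.

87.2917, 103.3333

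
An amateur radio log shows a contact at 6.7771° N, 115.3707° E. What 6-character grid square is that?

OJ76qs

Shift to the Maidenhead origin (180°W, 90°S): lon 295.3707, lat 96.7771.
Field (20°×10°, letters A–R): lon ⌊295.3707/20⌋ = 14 → O; lat ⌊96.7771/10⌋ = 9 → J.
Square (2°×1°, digits 0–9): lon ⌊15.3707/2⌋ = 7; lat ⌊6.7771/1⌋ = 6.
Subsquare (5′×2.5′, letters a–x): lon ⌊1.3707/0.0833333⌋ = 16 → q; lat ⌊0.7771/0.0416667⌋ = 18 → s.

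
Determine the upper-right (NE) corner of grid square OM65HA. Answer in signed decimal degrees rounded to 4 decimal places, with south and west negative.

Field O=14, M=12: +14·20° lon, +12·10° lat → SW at lon 100°, lat 30°.
Square 6, 5: +6·2° lon, +5·1° lat → SW at lon 112°, lat 35°.
Subsquare h=7, a=0: +7·0.0833333° lon, +0·0.0416667° lat → SW at lon 112.583°, lat 35°.
Cell spans 0.0833333° lon × 0.0416667° lat. NE corner is SW corner plus one full cell.
latitude 35.0417, longitude 112.6667.

35.0417, 112.6667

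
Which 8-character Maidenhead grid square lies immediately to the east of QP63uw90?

QP63vw00

Longitude extended square 9; +1 → 10, wraps to 0, carry into subsquare.
Longitude subsquare u = 20; +1 → 21 = v.
The latitude characters are unchanged.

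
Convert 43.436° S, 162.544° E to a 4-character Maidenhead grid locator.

Offset from 180°W / 90°S: lon 342.54°, lat 46.56°.
Field (20°×10°, letters A–R): lon ⌊342.54/20⌋ = 17 → R; lat ⌊46.56/10⌋ = 4 → E.
Square (2°×1°, digits 0–9): lon ⌊2.54/2⌋ = 1; lat ⌊6.56/1⌋ = 6.

RE16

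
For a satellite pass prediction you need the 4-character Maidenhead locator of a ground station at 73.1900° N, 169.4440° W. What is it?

AQ53

Shift to the Maidenhead origin (180°W, 90°S): lon 10.56, lat 163.19.
Field: 10.56/20 → 0 → A, 163.19/10 → 16 → Q; chars AQ.
Square: 10.56/2 → 5, 3.19/1 → 3; chars 53.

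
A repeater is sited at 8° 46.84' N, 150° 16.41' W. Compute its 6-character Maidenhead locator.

BJ48us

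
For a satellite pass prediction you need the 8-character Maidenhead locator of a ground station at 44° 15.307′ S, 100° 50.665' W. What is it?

DE95nr88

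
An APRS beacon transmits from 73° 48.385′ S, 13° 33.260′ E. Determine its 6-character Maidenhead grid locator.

Shift to the Maidenhead origin (180°W, 90°S): lon 193.5543, lat 16.1936.
Field: 193.5543/20 → 9 → J, 16.1936/10 → 1 → B; chars JB.
Square: 13.5543/2 → 6, 6.1936/1 → 6; chars 66.
Subsquare: 1.5543/0.0833333 → 18 → s, 0.1936/0.0416667 → 4 → e; chars se.

JB66se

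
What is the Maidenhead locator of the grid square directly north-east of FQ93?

Longitude square 9; +1 → 10, wraps to 0, carry into field.
Longitude field F = 5; +1 → 6 = G.
Latitude square 3; +1 → 4.

GQ04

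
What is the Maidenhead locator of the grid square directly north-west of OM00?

NM91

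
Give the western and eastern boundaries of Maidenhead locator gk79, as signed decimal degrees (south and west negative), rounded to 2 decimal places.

Field G=6, K=10: +6·20° lon, +10·10° lat → SW at lon -60°, lat 10°.
Square 7, 9: +7·2° lon, +9·1° lat → SW at lon -46°, lat 19°.
Cell spans 2° lon × 1° lat.
west -46.00, east -44.00.

-46.00, -44.00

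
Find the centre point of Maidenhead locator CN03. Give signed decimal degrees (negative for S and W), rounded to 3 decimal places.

Field C=2, N=13: +2·20° lon, +13·10° lat → SW at lon -140°, lat 40°.
Square 0, 3: +0·2° lon, +3·1° lat → SW at lon -140°, lat 43°.
Cell spans 2° lon × 1° lat. Centre is SW corner plus half of each.
latitude 43.500, longitude -139.000.

43.500, -139.000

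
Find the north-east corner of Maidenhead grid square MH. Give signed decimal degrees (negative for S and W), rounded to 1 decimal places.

-10.0, 80.0

Field M=12, H=7: +12·20° lon, +7·10° lat → SW at lon 60°, lat -20°.
Cell spans 20° lon × 10° lat. NE corner is SW corner plus one full cell.
latitude -10.0, longitude 80.0.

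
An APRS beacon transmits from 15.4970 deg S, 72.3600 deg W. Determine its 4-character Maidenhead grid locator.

FH34

Add 180° to longitude and 90° to latitude: 107.64, 74.50.
Field: 107.64/20 → 5 → F, 74.50/10 → 7 → H; chars FH.
Square: 7.64/2 → 3, 4.50/1 → 4; chars 34.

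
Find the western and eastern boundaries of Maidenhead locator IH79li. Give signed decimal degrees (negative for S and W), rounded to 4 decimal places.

-5.0833, -5.0000

Field I=8, H=7: +8·20° lon, +7·10° lat → SW at lon -20°, lat -20°.
Square 7, 9: +7·2° lon, +9·1° lat → SW at lon -6°, lat -11°.
Subsquare l=11, i=8: +11·0.0833333° lon, +8·0.0416667° lat → SW at lon -5.08333°, lat -10.6667°.
Cell spans 0.0833333° lon × 0.0416667° lat.
west -5.0833, east -5.0000.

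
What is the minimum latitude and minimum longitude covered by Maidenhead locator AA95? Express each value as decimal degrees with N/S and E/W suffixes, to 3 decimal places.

Field A=0, A=0: +0·20° lon, +0·10° lat → SW at lon -180°, lat -90°.
Square 9, 5: +9·2° lon, +5·1° lat → SW at lon -162°, lat -85°.
latitude 85.000° S, longitude 162.000° W.

85.000° S, 162.000° W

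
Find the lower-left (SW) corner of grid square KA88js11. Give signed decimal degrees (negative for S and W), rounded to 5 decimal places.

Field K=10, A=0: +10·20° lon, +0·10° lat → SW at lon 20°, lat -90°.
Square 8, 8: +8·2° lon, +8·1° lat → SW at lon 36°, lat -82°.
Subsquare j=9, s=18: +9·0.0833333° lon, +18·0.0416667° lat → SW at lon 36.75°, lat -81.25°.
Extended square 1, 1: +1·0.00833333° lon, +1·0.00416667° lat → SW at lon 36.7583°, lat -81.2458°.
latitude -81.24583, longitude 36.75833.

-81.24583, 36.75833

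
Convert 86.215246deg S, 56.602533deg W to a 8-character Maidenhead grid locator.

GA13qs78

Shift to the Maidenhead origin (180°W, 90°S): lon 123.39747, lat 3.78475.
Field: lon ⌊123.39747/20⌋ = 6 → G; lat ⌊3.78475/10⌋ = 0 → A.
Square: lon ⌊3.39747/2⌋ = 1; lat ⌊3.78475/1⌋ = 3.
Subsquare: lon ⌊1.39747/0.0833333⌋ = 16 → q; lat ⌊0.78475/0.0416667⌋ = 18 → s.
Extended square: lon ⌊0.06413/0.00833333⌋ = 7; lat ⌊0.03475/0.00416667⌋ = 8.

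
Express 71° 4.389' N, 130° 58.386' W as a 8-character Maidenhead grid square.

CQ41mb37

Add 180° to longitude and 90° to latitude: 49.02690, 161.07315.
Field: 49.02690/20 → 2 → C, 161.07315/10 → 16 → Q; chars CQ.
Square: 9.02690/2 → 4, 1.07315/1 → 1; chars 41.
Subsquare: 1.02690/0.0833333 → 12 → m, 0.07315/0.0416667 → 1 → b; chars mb.
Extended square: 0.02690/0.00833333 → 3, 0.03148/0.00416667 → 7; chars 37.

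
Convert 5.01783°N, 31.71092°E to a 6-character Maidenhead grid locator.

KJ55ua

Shift to the Maidenhead origin (180°W, 90°S): lon 211.7109, lat 95.0178.
Field (20°×10°, letters A–R): 211.7109/20 → 10 → K, 95.0178/10 → 9 → J; chars KJ.
Square (2°×1°, digits 0–9): 11.7109/2 → 5, 5.0178/1 → 5; chars 55.
Subsquare (5′×2.5′, letters a–x): 1.7109/0.0833333 → 20 → u, 0.0178/0.0416667 → 0 → a; chars ua.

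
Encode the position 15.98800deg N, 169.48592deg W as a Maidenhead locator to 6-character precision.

Add 180° to longitude and 90° to latitude: 10.5141, 105.9880.
Field: lon ⌊10.5141/20⌋ = 0 → A; lat ⌊105.9880/10⌋ = 10 → K.
Square: lon ⌊10.5141/2⌋ = 5; lat ⌊5.9880/1⌋ = 5.
Subsquare: lon ⌊0.5141/0.0833333⌋ = 6 → g; lat ⌊0.9880/0.0416667⌋ = 23 → x.

AK55gx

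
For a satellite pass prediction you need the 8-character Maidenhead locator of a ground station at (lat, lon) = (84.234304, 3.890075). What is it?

Add 180° to longitude and 90° to latitude: 183.89007, 174.23430.
Field (20°×10°, letters A–R): lon ⌊183.89007/20⌋ = 9 → J; lat ⌊174.23430/10⌋ = 17 → R.
Square (2°×1°, digits 0–9): lon ⌊3.89007/2⌋ = 1; lat ⌊4.23430/1⌋ = 4.
Subsquare (5′×2.5′, letters a–x): lon ⌊1.89007/0.0833333⌋ = 22 → w; lat ⌊0.23430/0.0416667⌋ = 5 → f.
Extended square (30″×15″, digits 0–9): lon ⌊0.05674/0.00833333⌋ = 6; lat ⌊0.02597/0.00416667⌋ = 6.

JR14wf66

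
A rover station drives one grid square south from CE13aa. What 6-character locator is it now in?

CE12ax

Latitude subsquare a = 0; −1 → -1, wraps to 23 = x, carry into square.
Latitude square 3; −1 → 2.
The longitude characters are unchanged.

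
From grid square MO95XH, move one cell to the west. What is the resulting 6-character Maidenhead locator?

MO95wh

Longitude subsquare x = 23; −1 → 22 = w.
The latitude characters are unchanged.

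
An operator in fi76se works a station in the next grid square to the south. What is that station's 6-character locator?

Latitude subsquare e = 4; −1 → 3 = d.
The longitude characters are unchanged.

FI76sd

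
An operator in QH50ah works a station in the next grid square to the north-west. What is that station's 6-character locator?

QH40xi

Longitude subsquare a = 0; −1 → -1, wraps to 23 = x, carry into square.
Longitude square 5; −1 → 4.
Latitude subsquare h = 7; +1 → 8 = i.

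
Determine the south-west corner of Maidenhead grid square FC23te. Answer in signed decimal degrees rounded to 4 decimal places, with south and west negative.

-66.8333, -74.4167

Field F=5, C=2: +5·20° lon, +2·10° lat → SW at lon -80°, lat -70°.
Square 2, 3: +2·2° lon, +3·1° lat → SW at lon -76°, lat -67°.
Subsquare t=19, e=4: +19·0.0833333° lon, +4·0.0416667° lat → SW at lon -74.4167°, lat -66.8333°.
latitude -66.8333, longitude -74.4167.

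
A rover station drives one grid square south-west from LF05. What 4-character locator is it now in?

Longitude square 0; −1 → -1, wraps to 9, carry into field.
Longitude field L = 11; −1 → 10 = K.
Latitude square 5; −1 → 4.

KF94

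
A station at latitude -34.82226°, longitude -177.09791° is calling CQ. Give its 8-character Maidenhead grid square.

AF15ke82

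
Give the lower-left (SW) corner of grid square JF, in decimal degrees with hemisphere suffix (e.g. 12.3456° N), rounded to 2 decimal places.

Field J=9, F=5: +9·20° lon, +5·10° lat → SW at lon 0°, lat -40°.
latitude 40.00° S, longitude 0.00° E.

40.00° S, 0.00° E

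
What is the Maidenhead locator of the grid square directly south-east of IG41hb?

Longitude subsquare h = 7; +1 → 8 = i.
Latitude subsquare b = 1; −1 → 0 = a.

IG41ia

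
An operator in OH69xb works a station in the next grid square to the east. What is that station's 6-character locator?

OH79ab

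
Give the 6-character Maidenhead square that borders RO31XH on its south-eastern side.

RO41ag

Longitude subsquare x = 23; +1 → 24, wraps to 0 = a, carry into square.
Longitude square 3; +1 → 4.
Latitude subsquare h = 7; −1 → 6 = g.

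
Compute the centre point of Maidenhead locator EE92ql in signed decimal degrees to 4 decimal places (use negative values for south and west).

-47.5208, -80.6250

Field E=4, E=4: +4·20° lon, +4·10° lat → SW at lon -100°, lat -50°.
Square 9, 2: +9·2° lon, +2·1° lat → SW at lon -82°, lat -48°.
Subsquare q=16, l=11: +16·0.0833333° lon, +11·0.0416667° lat → SW at lon -80.6667°, lat -47.5417°.
Cell spans 0.0833333° lon × 0.0416667° lat. Centre is SW corner plus half of each.
latitude -47.5208, longitude -80.6250.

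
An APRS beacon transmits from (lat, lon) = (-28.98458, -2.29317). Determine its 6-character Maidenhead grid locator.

Shift to the Maidenhead origin (180°W, 90°S): lon 177.7068, lat 61.0154.
Field: 177.7068/20 → 8 → I, 61.0154/10 → 6 → G; chars IG.
Square: 17.7068/2 → 8, 1.0154/1 → 1; chars 81.
Subsquare: 1.7068/0.0833333 → 20 → u, 0.0154/0.0416667 → 0 → a; chars ua.

IG81ua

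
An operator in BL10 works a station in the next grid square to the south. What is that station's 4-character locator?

Latitude square 0; −1 → -1, wraps to 9, carry into field.
Latitude field L = 11; −1 → 10 = K.
The longitude characters are unchanged.

BK19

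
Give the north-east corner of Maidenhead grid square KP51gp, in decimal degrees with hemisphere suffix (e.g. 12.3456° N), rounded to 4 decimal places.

61.6667° N, 30.5833° E

Field K=10, P=15: +10·20° lon, +15·10° lat → SW at lon 20°, lat 60°.
Square 5, 1: +5·2° lon, +1·1° lat → SW at lon 30°, lat 61°.
Subsquare g=6, p=15: +6·0.0833333° lon, +15·0.0416667° lat → SW at lon 30.5°, lat 61.625°.
Cell spans 0.0833333° lon × 0.0416667° lat. NE corner is SW corner plus one full cell.
latitude 61.6667° N, longitude 30.5833° E.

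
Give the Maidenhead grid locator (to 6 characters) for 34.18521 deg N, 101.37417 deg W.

DM94he

Add 180° to longitude and 90° to latitude: 78.6258, 124.1852.
Field: lon ⌊78.6258/20⌋ = 3 → D; lat ⌊124.1852/10⌋ = 12 → M.
Square: lon ⌊18.6258/2⌋ = 9; lat ⌊4.1852/1⌋ = 4.
Subsquare: lon ⌊0.6258/0.0833333⌋ = 7 → h; lat ⌊0.1852/0.0416667⌋ = 4 → e.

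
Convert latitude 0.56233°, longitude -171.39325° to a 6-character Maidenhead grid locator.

Offset from 180°W / 90°S: lon 8.6068°, lat 90.5623°.
Field: lon ⌊8.6068/20⌋ = 0 → A; lat ⌊90.5623/10⌋ = 9 → J.
Square: lon ⌊8.6068/2⌋ = 4; lat ⌊0.5623/1⌋ = 0.
Subsquare: lon ⌊0.6068/0.0833333⌋ = 7 → h; lat ⌊0.5623/0.0416667⌋ = 13 → n.

AJ40hn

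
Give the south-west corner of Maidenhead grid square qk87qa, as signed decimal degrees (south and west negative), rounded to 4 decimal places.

17.0000, 157.3333

Field Q=16, K=10: +16·20° lon, +10·10° lat → SW at lon 140°, lat 10°.
Square 8, 7: +8·2° lon, +7·1° lat → SW at lon 156°, lat 17°.
Subsquare q=16, a=0: +16·0.0833333° lon, +0·0.0416667° lat → SW at lon 157.333°, lat 17°.
latitude 17.0000, longitude 157.3333.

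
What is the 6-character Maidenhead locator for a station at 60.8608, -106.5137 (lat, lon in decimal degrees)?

DP60ru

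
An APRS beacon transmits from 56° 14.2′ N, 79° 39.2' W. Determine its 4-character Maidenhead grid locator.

Shift to the Maidenhead origin (180°W, 90°S): lon 100.35, lat 146.24.
Field: lon ⌊100.35/20⌋ = 5 → F; lat ⌊146.24/10⌋ = 14 → O.
Square: lon ⌊0.35/2⌋ = 0; lat ⌊6.24/1⌋ = 6.

FO06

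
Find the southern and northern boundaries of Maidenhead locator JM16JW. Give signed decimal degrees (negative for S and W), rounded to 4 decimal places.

Field J=9, M=12: +9·20° lon, +12·10° lat → SW at lon 0°, lat 30°.
Square 1, 6: +1·2° lon, +6·1° lat → SW at lon 2°, lat 36°.
Subsquare j=9, w=22: +9·0.0833333° lon, +22·0.0416667° lat → SW at lon 2.75°, lat 36.9167°.
Cell spans 0.0833333° lon × 0.0416667° lat.
south 36.9167, north 36.9583.

36.9167, 36.9583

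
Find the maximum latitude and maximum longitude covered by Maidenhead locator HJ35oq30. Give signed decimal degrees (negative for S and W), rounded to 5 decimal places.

5.67083, -32.80000

Field H=7, J=9: +7·20° lon, +9·10° lat → SW at lon -40°, lat 0°.
Square 3, 5: +3·2° lon, +5·1° lat → SW at lon -34°, lat 5°.
Subsquare o=14, q=16: +14·0.0833333° lon, +16·0.0416667° lat → SW at lon -32.8333°, lat 5.66667°.
Extended square 3, 0: +3·0.00833333° lon, +0·0.00416667° lat → SW at lon -32.8083°, lat 5.66667°.
Cell spans 0.00833333° lon × 0.00416667° lat. NE corner is SW corner plus one full cell.
latitude 5.67083, longitude -32.80000.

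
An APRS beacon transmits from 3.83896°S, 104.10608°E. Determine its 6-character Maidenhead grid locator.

OI26bd

Shift to the Maidenhead origin (180°W, 90°S): lon 284.1061, lat 86.1610.
Field: lon ⌊284.1061/20⌋ = 14 → O; lat ⌊86.1610/10⌋ = 8 → I.
Square: lon ⌊4.1061/2⌋ = 2; lat ⌊6.1610/1⌋ = 6.
Subsquare: lon ⌊0.1061/0.0833333⌋ = 1 → b; lat ⌊0.1610/0.0416667⌋ = 3 → d.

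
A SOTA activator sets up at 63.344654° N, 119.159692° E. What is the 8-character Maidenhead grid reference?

OP93ni92

Add 180° to longitude and 90° to latitude: 299.15969, 153.34465.
Field (20°×10°, letters A–R): lon ⌊299.15969/20⌋ = 14 → O; lat ⌊153.34465/10⌋ = 15 → P.
Square (2°×1°, digits 0–9): lon ⌊19.15969/2⌋ = 9; lat ⌊3.34465/1⌋ = 3.
Subsquare (5′×2.5′, letters a–x): lon ⌊1.15969/0.0833333⌋ = 13 → n; lat ⌊0.34465/0.0416667⌋ = 8 → i.
Extended square (30″×15″, digits 0–9): lon ⌊0.07636/0.00833333⌋ = 9; lat ⌊0.01132/0.00416667⌋ = 2.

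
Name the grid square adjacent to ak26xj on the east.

Longitude subsquare x = 23; +1 → 24, wraps to 0 = a, carry into square.
Longitude square 2; +1 → 3.
The latitude characters are unchanged.

AK36aj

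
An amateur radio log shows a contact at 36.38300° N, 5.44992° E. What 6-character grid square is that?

JM26rj

Add 180° to longitude and 90° to latitude: 185.4499, 126.3830.
Field (20°×10°, letters A–R): lon ⌊185.4499/20⌋ = 9 → J; lat ⌊126.3830/10⌋ = 12 → M.
Square (2°×1°, digits 0–9): lon ⌊5.4499/2⌋ = 2; lat ⌊6.3830/1⌋ = 6.
Subsquare (5′×2.5′, letters a–x): lon ⌊1.4499/0.0833333⌋ = 17 → r; lat ⌊0.3830/0.0416667⌋ = 9 → j.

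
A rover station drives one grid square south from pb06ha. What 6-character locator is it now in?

PB05hx

Latitude subsquare a = 0; −1 → -1, wraps to 23 = x, carry into square.
Latitude square 6; −1 → 5.
The longitude characters are unchanged.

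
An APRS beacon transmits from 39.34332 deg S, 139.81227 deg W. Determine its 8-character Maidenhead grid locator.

Add 180° to longitude and 90° to latitude: 40.18773, 50.65668.
Field (20°×10°, letters A–R): 40.18773/20 → 2 → C, 50.65668/10 → 5 → F; chars CF.
Square (2°×1°, digits 0–9): 0.18773/2 → 0, 0.65668/1 → 0; chars 00.
Subsquare (5′×2.5′, letters a–x): 0.18773/0.0833333 → 2 → c, 0.65668/0.0416667 → 15 → p; chars cp.
Extended square (30″×15″, digits 0–9): 0.02106/0.00833333 → 2, 0.03168/0.00416667 → 7; chars 27.

CF00cp27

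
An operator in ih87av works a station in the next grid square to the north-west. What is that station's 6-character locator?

IH77xw

Longitude subsquare a = 0; −1 → -1, wraps to 23 = x, carry into square.
Longitude square 8; −1 → 7.
Latitude subsquare v = 21; +1 → 22 = w.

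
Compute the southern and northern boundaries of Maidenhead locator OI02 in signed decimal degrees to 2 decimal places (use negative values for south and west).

-8.00, -7.00

Field O=14, I=8: +14·20° lon, +8·10° lat → SW at lon 100°, lat -10°.
Square 0, 2: +0·2° lon, +2·1° lat → SW at lon 100°, lat -8°.
Cell spans 2° lon × 1° lat.
south -8.00, north -7.00.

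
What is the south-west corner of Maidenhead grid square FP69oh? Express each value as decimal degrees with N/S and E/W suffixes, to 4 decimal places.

Field F=5, P=15: +5·20° lon, +15·10° lat → SW at lon -80°, lat 60°.
Square 6, 9: +6·2° lon, +9·1° lat → SW at lon -68°, lat 69°.
Subsquare o=14, h=7: +14·0.0833333° lon, +7·0.0416667° lat → SW at lon -66.8333°, lat 69.2917°.
latitude 69.2917° N, longitude 66.8333° W.

69.2917° N, 66.8333° W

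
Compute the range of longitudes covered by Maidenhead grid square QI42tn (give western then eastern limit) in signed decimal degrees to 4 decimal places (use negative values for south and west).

149.5833, 149.6667

Field Q=16, I=8: +16·20° lon, +8·10° lat → SW at lon 140°, lat -10°.
Square 4, 2: +4·2° lon, +2·1° lat → SW at lon 148°, lat -8°.
Subsquare t=19, n=13: +19·0.0833333° lon, +13·0.0416667° lat → SW at lon 149.583°, lat -7.45833°.
Cell spans 0.0833333° lon × 0.0416667° lat.
west 149.5833, east 149.6667.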